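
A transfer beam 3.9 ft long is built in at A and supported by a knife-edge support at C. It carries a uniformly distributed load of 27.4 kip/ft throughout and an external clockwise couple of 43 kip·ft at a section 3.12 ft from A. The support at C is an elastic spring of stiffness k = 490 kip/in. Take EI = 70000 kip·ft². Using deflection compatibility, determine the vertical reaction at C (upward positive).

R_C = 34.92 kip

Remove the prop at C; the released (primary) structure is a cantilever built in at A.
Free-end deflection of the primary structure under the applied loading (downward +):
  UDL 27.4: wL⁴/(8EI) = 792.4/EI
  clockwise couple 43 at a = 3.12: M₀a(2L − a)/(2EI) = 313.9/EI
  δ_0 = 1106/EI
Flexibility coefficient — unit upward force at C: δ_{CC} = L³/(3EI) = 19.77/EI.
With EI = 70000 kip·ft²: δ_0 = 0.015804 ft and δ_{CC} = 0.000282 ft/kip.
Compatibility — the spring shortens by R_C/k under the reaction it provides: δ_0 − R_C·δ_{CC} = R_C/k. With 1/k = 1/(490×12) ft/kip = 0.00017 ft/kip, R_C = δ_0 / (δ_{CC} + 1/k) = 0.015804 / (0.000282 + 0.00017) = 34.92 kip.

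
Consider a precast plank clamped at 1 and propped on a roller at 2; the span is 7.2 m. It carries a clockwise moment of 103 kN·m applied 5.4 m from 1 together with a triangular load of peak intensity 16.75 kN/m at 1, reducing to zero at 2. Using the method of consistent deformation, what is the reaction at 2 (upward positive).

R_2 = 32.18 kN

Take the reaction at 2 as the redundant and release it; the primary structure is a cantilever fixed at 1.
Deflection at 2 on the released cantilever, summing each load's contribution:
  clockwise couple 103 at a = 5.4: M₀a(2L − a)/(2EI) = 2503/EI
  triangular load, peak 16.75 at the fixed end: w₀L⁴/(30EI) = 1500/EI
  δ_0 = 4003/EI
Tip deflection under a unit load at 2: L³/(3EI) = 124.4/EI.
The prop prevents deflection at 2: R_2 = δ_0/δ_{22} = 4003/124.4 = 32.18 kN.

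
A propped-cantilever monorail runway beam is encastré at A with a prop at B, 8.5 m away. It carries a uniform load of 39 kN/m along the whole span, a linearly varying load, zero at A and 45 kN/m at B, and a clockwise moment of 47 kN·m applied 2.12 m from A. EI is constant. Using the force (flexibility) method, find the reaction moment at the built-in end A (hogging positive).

M_A = 558.1 kN·m

Choose R_B as the redundant. The primary structure is the cantilever fixed at A.
Downward deflection at the released point B due to the loads:
  UDL 39: wL⁴/(8EI) = 25448/EI
  triangular load, peak 45 at the free end: 11w₀L⁴/(120EI) = 21533/EI
  clockwise couple 47 at a = 2.12: M₀a(2L − a)/(2EI) = 741.3/EI
  δ_0 = 47722/EI
Tip deflection under a unit load at B: L³/(3EI) = 204.7/EI.
The prop prevents deflection at B: R_B = δ_0/δ_{BB} = 47722/204.7 = 233.1 kN.
Moment equilibrium about A: M_A = Σ(load moments about A) − R_B·L = 2540 − 233.1×8.5 = 558.1 kN·m.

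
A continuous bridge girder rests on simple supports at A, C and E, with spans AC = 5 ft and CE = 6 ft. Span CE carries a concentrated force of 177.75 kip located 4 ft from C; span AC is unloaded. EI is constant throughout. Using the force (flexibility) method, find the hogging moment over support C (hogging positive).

Insert a hinge at C; M_C is the redundant, and each span becomes simply supported.
Rotations at C on the released spans (each span's end-slope, ×1/EI):
  span CE: point load 177.75 at a = 4: Pab(L + b)/(6LEI) = 316/EI
  relative rotation θ_0 = (0 + 316)/EI = 316/EI
A unit hogging moment at C produces rotation L₁/(3EI) + L₂/(3EI) = 3.667/EI.
Slope continuity at C: θ_0 = M_C·3.667/EI, so M_C = 316/3.667 = 86.18 kip·ft (hogging).

M_C = 86.18 kip·ft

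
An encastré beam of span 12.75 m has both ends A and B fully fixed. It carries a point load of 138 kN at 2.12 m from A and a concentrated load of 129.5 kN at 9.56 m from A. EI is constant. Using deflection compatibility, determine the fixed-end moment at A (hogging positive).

M_A = 280.9 kN·m

Take the two fixed-end moments M_A, M_B as redundants; the released structure is the simple span AB.
On the primary (simply-supported) span, the end slopes from the loading are:
  at A: point load 138 at a = 2.12: Pab(L + b)/(6LEI) = 950.5/EI
  at B: point load 138 at a = 2.12: Pab(L + a)/(6LEI) = 604.5/EI
  at A: point load 129.5 at a = 9.56: Pab(L + b)/(6LEI) = 822.9/EI
  at B: point load 129.5 at a = 9.56: Pab(L + a)/(6LEI) = 1152/EI
  θ_A0 = 1773/EI,  θ_B0 = 1756/EI
Flexibility coefficients: a unit moment at one end gives L/(3EI) there and L/(6EI) at the far end, so f₁₁ = f₂₂ = 4.25/EI and f₁₂ = f₂₁ = 2.125/EI.
Compatibility — zero rotation at each built-in end:
  4.25 M_A + 2.125 M_B = 1773
  2.125 M_A + 4.25 M_B = 1756
Solving the pair gives M_A = 280.9 kN·m and M_B = 272.8 kN·m (hogging).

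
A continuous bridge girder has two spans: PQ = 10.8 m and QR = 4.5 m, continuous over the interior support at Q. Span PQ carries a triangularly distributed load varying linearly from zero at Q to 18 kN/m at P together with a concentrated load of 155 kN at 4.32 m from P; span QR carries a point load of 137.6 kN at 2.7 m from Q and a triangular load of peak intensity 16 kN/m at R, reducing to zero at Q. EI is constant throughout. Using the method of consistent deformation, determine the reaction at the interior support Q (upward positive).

R_Q = 262.5 kN

Take M_Q as the redundant. Released structure: two simple spans PQ and QR with a hinge at Q.
Rotations at Q on the released spans (each span's end-slope, ×1/EI):
  span PQ: triangular load, peak 18: 7w₀L³/(360EI) = 440.9/EI
  span PQ: point load 155 at a = 4.32: Pab(L + a)/(6LEI) = 1012/EI
  span QR: point load 137.6 at a = 2.7: Pab(L + b)/(6LEI) = 156/EI
  span QR: triangular load, peak 16: 7w₀L³/(360EI) = 28.35/EI
  relative rotation θ_0 = (1453 + 184.4)/EI = 1638/EI
A unit hogging moment at Q produces rotation L₁/(3EI) + L₂/(3EI) = 5.1/EI.
Compatibility: M_Q·(L₁+L₂)/(3EI) = θ_0, giving M_Q = 321.1 kN·m (hogging).
Span PQ, ΣM about P with M_Q applied at Q: R_Q^{PQ}·10.8 = 1020 + 321.1, so R_Q^{PQ} = 124.1 kN and R_P = 252.2 − 124.1 = 128.1 kN.
Span QR, ΣM about R: R_Q^{QR}·4.5 = 301.7 + 321.1, so R_Q^{QR} = 138.4 kN and R_R = 173.6 − 138.4 = 35.2 kN.
R_Q = 124.1 + 138.4 = 262.5 kN.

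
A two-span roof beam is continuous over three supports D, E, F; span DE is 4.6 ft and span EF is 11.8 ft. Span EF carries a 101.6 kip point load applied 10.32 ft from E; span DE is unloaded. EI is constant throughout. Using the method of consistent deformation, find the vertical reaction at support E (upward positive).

Release continuity at E by inserting a hinge; the redundant is the internal moment M_E. The primary structure is two simply-supported spans DE and EF.
End slopes at the hinge E, treating each span as simply supported:
  span EF: point load 101.6 at a = 10.32: Pab(L + b)/(6LEI) = 291.1/EI
  relative rotation θ_0 = (0 + 291.1)/EI = 291.1/EI
A unit hogging moment at E produces rotation L₁/(3EI) + L₂/(3EI) = 5.467/EI.
Compatibility: M_E·(L₁+L₂)/(3EI) = θ_0, giving M_E = 53.24 kip·ft (hogging).
Span DE, ΣM about D with M_E applied at E: R_E^{DE}·4.6 = 0 + 53.24, so R_E^{DE} = 11.57 kip and R_D = 0 − 11.57 = -11.57 kip.
Span EF, ΣM about F: R_E^{EF}·11.8 = 150.4 + 53.24, so R_E^{EF} = 17.26 kip and R_F = 101.6 − 17.26 = 84.34 kip.
R_E = 11.57 + 17.26 = 28.83 kip.

R_E = 28.83 kip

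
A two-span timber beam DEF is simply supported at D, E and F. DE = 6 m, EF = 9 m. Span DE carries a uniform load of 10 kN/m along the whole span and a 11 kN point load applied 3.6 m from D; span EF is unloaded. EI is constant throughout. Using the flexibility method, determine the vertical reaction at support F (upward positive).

R_F = -2.563 kN

Take M_E as the redundant. Released structure: two simple spans DE and EF with a hinge at E.
End slopes at the hinge E, treating each span as simply supported:
  span DE: UDL 10: wL³/(24EI) = 90/EI
  span DE: point load 11 at a = 3.6: Pab(L + a)/(6LEI) = 25.34/EI
  relative rotation θ_0 = (115.3 + 0)/EI = 115.3/EI
A unit hogging moment at E produces rotation L₁/(3EI) + L₂/(3EI) = 5/EI.
Slope continuity at E: θ_0 = M_E·5/EI, so M_E = 115.3/5 = 23.07 kN·m (hogging).
Span EF, ΣM about F: R_E^{EF}·9 = 0 + 23.07, so R_E^{EF} = 2.563 kN and R_F = 0 − 2.563 = -2.563 kN.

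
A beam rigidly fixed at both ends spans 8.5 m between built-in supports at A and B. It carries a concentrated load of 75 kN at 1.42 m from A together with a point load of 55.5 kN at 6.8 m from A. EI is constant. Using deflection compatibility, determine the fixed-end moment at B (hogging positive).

M_B = 75.2 kN·m

Take the two fixed-end moments M_A, M_B as redundants; the released structure is the simple span AB.
Simple-span end rotations at A and B under the given loads:
  at A: point load 75 at a = 1.42: Pab(L + b)/(6LEI) = 230.3/EI
  at B: point load 75 at a = 1.42: Pab(L + a)/(6LEI) = 146.7/EI
  at A: point load 55.5 at a = 6.8: Pab(L + b)/(6LEI) = 128.3/EI
  at B: point load 55.5 at a = 6.8: Pab(L + a)/(6LEI) = 192.5/EI
  θ_A0 = 358.7/EI,  θ_B0 = 339.1/EI
Flexibility coefficients: a unit moment at one end gives L/(3EI) there and L/(6EI) at the far end, so f₁₁ = f₂₂ = 2.833/EI and f₁₂ = f₂₁ = 1.417/EI.
Compatibility — zero rotation at each built-in end:
  2.833 M_A + 1.417 M_B = 358.7
  1.417 M_A + 2.833 M_B = 339.1
Solving the pair gives M_A = 88.98 kN·m and M_B = 75.2 kN·m (hogging).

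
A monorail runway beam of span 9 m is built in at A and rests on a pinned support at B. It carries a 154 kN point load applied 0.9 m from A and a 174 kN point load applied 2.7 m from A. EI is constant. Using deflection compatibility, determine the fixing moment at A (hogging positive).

Take the reaction at B as the redundant and release it; the primary structure is a cantilever fixed at A.
Free-end deflection of the primary structure under the applied loading (downward +):
  point load 154 at a = 0.9: Pa²(3L − a)/(6EI) = 542.6/EI
  point load 174 at a = 2.7: Pa²(3L − a)/(6EI) = 5137/EI
  δ_0 = 5680/EI
Tip deflection under a unit load at B: L³/(3EI) = 243/EI.
The prop prevents deflection at B: R_B = δ_0/δ_{BB} = 5680/243 = 23.37 kN.
Moment equilibrium about A: M_A = Σ(load moments about A) − R_B·L = 608.4 − 23.37×9 = 398 kN·m.

M_A = 398 kN·m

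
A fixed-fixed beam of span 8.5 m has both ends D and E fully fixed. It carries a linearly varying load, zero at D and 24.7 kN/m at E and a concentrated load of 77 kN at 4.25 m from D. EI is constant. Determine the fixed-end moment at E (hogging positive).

M_E = 171 kN·m

Take the two fixed-end moments M_D, M_E as redundants; the released structure is the simple span DE.
End rotations of the released simple span under the applied load (×1/EI):
  at D: triangular load, peak 24.7: 7w₀L³/(360EI) = 295/EI
  at E: triangular load, peak 24.7: w₀L³/(45EI) = 337.1/EI
  at D: point load 77 at a = 4.25: Pab(L + b)/(6LEI) = 347.7/EI
  at E: point load 77 at a = 4.25: Pab(L + a)/(6LEI) = 347.7/EI
  θ_D0 = 642.7/EI,  θ_E0 = 684.8/EI
Flexibility coefficients: a unit moment at one end gives L/(3EI) there and L/(6EI) at the far end, so f₁₁ = f₂₂ = 2.833/EI and f₁₂ = f₂₁ = 1.417/EI.
Compatibility — zero rotation at each built-in end:
  2.833 M_D + 1.417 M_E = 642.7
  1.417 M_D + 2.833 M_E = 684.8
Solving the pair gives M_D = 141.3 kN·m and M_E = 171 kN·m (hogging).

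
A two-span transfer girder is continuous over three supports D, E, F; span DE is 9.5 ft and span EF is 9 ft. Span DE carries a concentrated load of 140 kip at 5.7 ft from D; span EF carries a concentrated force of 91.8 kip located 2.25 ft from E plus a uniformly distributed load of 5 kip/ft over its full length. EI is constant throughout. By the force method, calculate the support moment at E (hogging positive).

M_E = 221.7 kip·ft

Insert a hinge at E; M_E is the redundant, and each span becomes simply supported.
Discontinuity in slope at E on the released structure — sum the simple-span end rotations:
  span DE: point load 140 at a = 5.7: Pab(L + a)/(6LEI) = 808.6/EI
  span EF: point load 91.8 at a = 2.25: Pab(L + b)/(6LEI) = 406.6/EI
  span EF: UDL 5: wL³/(24EI) = 151.9/EI
  relative rotation θ_0 = (808.6 + 558.5)/EI = 1367/EI
A unit hogging moment at E produces rotation L₁/(3EI) + L₂/(3EI) = 6.167/EI.
Compatibility: M_E·(L₁+L₂)/(3EI) = θ_0, giving M_E = 221.7 kip·ft (hogging).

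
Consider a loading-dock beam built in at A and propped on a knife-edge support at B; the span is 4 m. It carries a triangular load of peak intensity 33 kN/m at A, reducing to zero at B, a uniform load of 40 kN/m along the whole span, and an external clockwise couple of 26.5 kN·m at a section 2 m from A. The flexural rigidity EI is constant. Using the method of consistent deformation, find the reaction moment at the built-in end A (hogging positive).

M_A = 111.9 kN·m

Remove the prop at B; the released (primary) structure is a cantilever built in at A.
Downward deflection at the released point B due to the loads:
  triangular load, peak 33 at the fixed end: w₀L⁴/(30EI) = 281.6/EI
  UDL 40: wL⁴/(8EI) = 1280/EI
  clockwise couple 26.5 at a = 2: M₀a(2L − a)/(2EI) = 159/EI
  δ_0 = 1721/EI
Flexibility coefficient — unit upward force at B: δ_{BB} = L³/(3EI) = 21.33/EI.
Compatibility at B: δ_0 − R_B·δ_{BB} = 0, so R_B = 1721/21.33 = 80.65 kN.
Moment equilibrium about A: M_A = Σ(load moments about A) − R_B·L = 434.5 − 80.65×4 = 111.9 kN·m.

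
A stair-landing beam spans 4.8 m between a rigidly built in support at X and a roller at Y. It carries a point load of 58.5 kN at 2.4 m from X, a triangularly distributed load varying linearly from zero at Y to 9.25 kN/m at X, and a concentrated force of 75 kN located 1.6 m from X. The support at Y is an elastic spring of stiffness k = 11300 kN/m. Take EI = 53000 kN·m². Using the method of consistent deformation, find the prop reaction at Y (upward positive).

Remove the prop at Y; the released (primary) structure is a cantilever built in at X.
Primary-structure tip deflection at Y by superposition:
  point load 58.5 at a = 2.4: Pa²(3L − a)/(6EI) = 673.9/EI
  triangular load, peak 9.25 at the fixed end: w₀L⁴/(30EI) = 163.7/EI
  point load 75 at a = 1.6: Pa²(3L − a)/(6EI) = 409.6/EI
  δ_0 = 1247/EI
Tip deflection under a unit load at Y: L³/(3EI) = 36.86/EI.
With EI = 53000 kN·m²: δ_0 = 0.023532 m and δ_{YY} = 0.000696 m/kN.
Compatibility — the spring shortens by R_Y/k under the reaction it provides: δ_0 − R_Y·δ_{YY} = R_Y/k. With 1/k = 0.000088 m/kN, R_Y = δ_0 / (δ_{YY} + 1/k) = 0.023532 / (0.000696 + 0.000088) = 30.01 kN.

R_Y = 30.01 kN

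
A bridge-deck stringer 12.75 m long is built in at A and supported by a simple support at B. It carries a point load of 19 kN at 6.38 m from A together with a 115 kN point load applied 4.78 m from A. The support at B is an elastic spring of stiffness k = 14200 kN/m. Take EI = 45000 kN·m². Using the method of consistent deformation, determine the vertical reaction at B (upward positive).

R_B = 27.04 kN

Remove the prop at B; the released (primary) structure is a cantilever built in at A.
Free-end deflection of the primary structure under the applied loading (downward +):
  point load 19 at a = 6.38: Pa²(3L − a)/(6EI) = 4108/EI
  point load 115 at a = 4.78: Pa²(3L − a)/(6EI) = 14657/EI
  δ_0 = 18765/EI
Flexibility coefficient — unit upward force at B: δ_{BB} = L³/(3EI) = 690.9/EI.
With EI = 45000 kN·m²: δ_0 = 0.41701 m and δ_{BB} = 0.015353 m/kN.
Compatibility — the spring shortens by R_B/k under the reaction it provides: δ_0 − R_B·δ_{BB} = R_B/k. With 1/k = 0.00007 m/kN, R_B = δ_0 / (δ_{BB} + 1/k) = 0.41701 / (0.015353 + 0.00007) = 27.04 kN.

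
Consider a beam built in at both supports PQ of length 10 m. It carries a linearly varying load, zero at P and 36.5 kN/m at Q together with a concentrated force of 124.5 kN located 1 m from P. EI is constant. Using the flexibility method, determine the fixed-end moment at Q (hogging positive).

M_Q = 193.7 kN·m

Release both end moments; the primary structure is a simply-supported span PQ with redundants M_P and M_Q.
On the primary (simply-supported) span, the end slopes from the loading are:
  at P: triangular load, peak 36.5: 7w₀L³/(360EI) = 709.7/EI
  at Q: triangular load, peak 36.5: w₀L³/(45EI) = 811.1/EI
  at P: point load 124.5 at a = 1: Pab(L + b)/(6LEI) = 354.8/EI
  at Q: point load 124.5 at a = 1: Pab(L + a)/(6LEI) = 205.4/EI
  θ_P0 = 1065/EI,  θ_Q0 = 1017/EI
Flexibility coefficients: a unit moment at one end gives L/(3EI) there and L/(6EI) at the far end, so f₁₁ = f₂₂ = 3.333/EI and f₁₂ = f₂₁ = 1.667/EI.
Compatibility — zero rotation at each built-in end:
  3.333 M_P + 1.667 M_Q = 1065
  1.667 M_P + 3.333 M_Q = 1017
Solving the pair gives M_P = 222.5 kN·m and M_Q = 193.7 kN·m (hogging).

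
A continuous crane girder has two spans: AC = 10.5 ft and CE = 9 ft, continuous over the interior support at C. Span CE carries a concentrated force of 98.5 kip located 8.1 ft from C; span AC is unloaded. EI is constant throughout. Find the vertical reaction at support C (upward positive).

R_C = 14.03 kip

Release continuity at C by inserting a hinge; the redundant is the internal moment M_C. The primary structure is two simply-supported spans AC and CE.
Discontinuity in slope at C on the released structure — sum the simple-span end rotations:
  span CE: point load 98.5 at a = 8.1: Pab(L + b)/(6LEI) = 131.6/EI
  relative rotation θ_0 = (0 + 131.6)/EI = 131.6/EI
A unit hogging moment at C produces rotation L₁/(3EI) + L₂/(3EI) = 6.5/EI.
Slope continuity at C: θ_0 = M_C·6.5/EI, so M_C = 131.6/6.5 = 20.25 kip·ft (hogging).
Span AC, ΣM about A with M_C applied at C: R_C^{AC}·10.5 = 0 + 20.25, so R_C^{AC} = 1.929 kip and R_A = 0 − 1.929 = -1.929 kip.
Span CE, ΣM about E: R_C^{CE}·9 = 88.65 + 20.25, so R_C^{CE} = 12.1 kip and R_E = 98.5 − 12.1 = 86.4 kip.
R_C = 1.929 + 12.1 = 14.03 kip.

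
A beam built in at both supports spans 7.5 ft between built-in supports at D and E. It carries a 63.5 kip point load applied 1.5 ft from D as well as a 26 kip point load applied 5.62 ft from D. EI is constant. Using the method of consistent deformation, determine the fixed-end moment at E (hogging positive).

M_E = 42.69 kip·ft

Release both end moments; the primary structure is a simply-supported span DE with redundants M_D and M_E.
End rotations of the released simple span under the applied load (×1/EI):
  at D: point load 63.5 at a = 1.5: Pab(L + b)/(6LEI) = 171.4/EI
  at E: point load 63.5 at a = 1.5: Pab(L + a)/(6LEI) = 114.3/EI
  at D: point load 26 at a = 5.62: Pab(L + b)/(6LEI) = 57.26/EI
  at E: point load 26 at a = 5.62: Pab(L + a)/(6LEI) = 80.09/EI
  θ_D0 = 228.7/EI,  θ_E0 = 194.4/EI
Flexibility coefficients: a unit moment at one end gives L/(3EI) there and L/(6EI) at the far end, so f₁₁ = f₂₂ = 2.5/EI and f₁₂ = f₂₁ = 1.25/EI.
Compatibility — zero rotation at each built-in end:
  2.5 M_D + 1.25 M_E = 228.7
  1.25 M_D + 2.5 M_E = 194.4
Solving the pair gives M_D = 70.14 kip·ft and M_E = 42.69 kip·ft (hogging).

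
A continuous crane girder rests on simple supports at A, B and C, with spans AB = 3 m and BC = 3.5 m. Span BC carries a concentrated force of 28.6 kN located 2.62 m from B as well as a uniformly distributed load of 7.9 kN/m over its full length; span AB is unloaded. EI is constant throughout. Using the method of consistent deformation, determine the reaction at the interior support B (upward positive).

Insert a hinge at B; M_B is the redundant, and each span becomes simply supported.
End slopes at the hinge B, treating each span as simply supported:
  span BC: point load 28.6 at a = 2.62: Pab(L + b)/(6LEI) = 13.75/EI
  span BC: UDL 7.9: wL³/(24EI) = 14.11/EI
  relative rotation θ_0 = (0 + 27.87)/EI = 27.87/EI
A unit hogging moment at B produces rotation L₁/(3EI) + L₂/(3EI) = 2.167/EI.
Compatibility: M_B·(L₁+L₂)/(3EI) = θ_0, giving M_B = 12.86 kN·m (hogging).
Span AB, ΣM about A with M_B applied at B: R_B^{AB}·3 = 0 + 12.86, so R_B^{AB} = 4.287 kN and R_A = 0 − 4.287 = -4.287 kN.
Span BC, ΣM about C: R_B^{BC}·3.5 = 73.56 + 12.86, so R_B^{BC} = 24.69 kN and R_C = 56.25 − 24.69 = 31.56 kN.
R_B = 4.287 + 24.69 = 28.98 kN.

R_B = 28.98 kN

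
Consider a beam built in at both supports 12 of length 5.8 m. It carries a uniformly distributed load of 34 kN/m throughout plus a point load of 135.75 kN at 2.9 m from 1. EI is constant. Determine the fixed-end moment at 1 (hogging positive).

Release both end moments; the primary structure is a simply-supported span 12 with redundants M_1 and M_2.
Simple-span end rotations at 1 and 2 under the given loads:
  at 1: UDL 34: wL³/(24EI) = 276.4/EI
  at 2: UDL 34: wL³/(24EI) = 276.4/EI
  at 1: point load 135.75 at a = 2.9: Pab(L + b)/(6LEI) = 285.4/EI
  at 2: point load 135.75 at a = 2.9: Pab(L + a)/(6LEI) = 285.4/EI
  θ_10 = 561.8/EI,  θ_20 = 561.8/EI
Flexibility coefficients: a unit moment at one end gives L/(3EI) there and L/(6EI) at the far end, so f₁₁ = f₂₂ = 1.933/EI and f₁₂ = f₂₁ = 0.9667/EI.
Compatibility — zero rotation at each built-in end:
  1.933 M_1 + 0.9667 M_2 = 561.8
  0.9667 M_1 + 1.933 M_2 = 561.8
Solving the pair gives M_1 = 193.7 kN·m and M_2 = 193.7 kN·m (hogging).

M_1 = 193.7 kN·m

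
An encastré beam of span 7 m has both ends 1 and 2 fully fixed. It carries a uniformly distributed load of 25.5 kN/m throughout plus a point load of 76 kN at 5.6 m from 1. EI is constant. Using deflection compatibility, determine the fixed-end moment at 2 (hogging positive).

Take the two fixed-end moments M_1, M_2 as redundants; the released structure is the simple span 12.
Simple-span end rotations at 1 and 2 under the given loads:
  at 1: UDL 25.5: wL³/(24EI) = 364.4/EI
  at 2: UDL 25.5: wL³/(24EI) = 364.4/EI
  at 1: point load 76 at a = 5.6: Pab(L + b)/(6LEI) = 119.2/EI
  at 2: point load 76 at a = 5.6: Pab(L + a)/(6LEI) = 178.8/EI
  θ_10 = 483.6/EI,  θ_20 = 543.2/EI
Flexibility coefficients: a unit moment at one end gives L/(3EI) there and L/(6EI) at the far end, so f₁₁ = f₂₂ = 2.333/EI and f₁₂ = f₂₁ = 1.167/EI.
Compatibility — zero rotation at each built-in end:
  2.333 M_1 + 1.167 M_2 = 483.6
  1.167 M_1 + 2.333 M_2 = 543.2
Solving the pair gives M_1 = 121.1 kN·m and M_2 = 172.2 kN·m (hogging).

M_2 = 172.2 kN·m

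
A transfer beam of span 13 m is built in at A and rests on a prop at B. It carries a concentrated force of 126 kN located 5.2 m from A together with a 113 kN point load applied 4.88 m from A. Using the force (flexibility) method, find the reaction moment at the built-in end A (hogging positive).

Take the reaction at B as the redundant and release it; the primary structure is a cantilever fixed at A.
Primary-structure tip deflection at B by superposition:
  point load 126 at a = 5.2: Pa²(3L − a)/(6EI) = 19193/EI
  point load 113 at a = 4.88: Pa²(3L − a)/(6EI) = 15303/EI
  δ_0 = 34496/EI
Tip deflection under a unit load at B: L³/(3EI) = 732.3/EI.
Compatibility at B: δ_0 − R_B·δ_{BB} = 0, so R_B = 34496/732.3 = 47.1 kN.
Moment equilibrium about A: M_A = Σ(load moments about A) − R_B·L = 1207 − 47.1×13 = 594.3 kN·m.

M_A = 594.3 kN·m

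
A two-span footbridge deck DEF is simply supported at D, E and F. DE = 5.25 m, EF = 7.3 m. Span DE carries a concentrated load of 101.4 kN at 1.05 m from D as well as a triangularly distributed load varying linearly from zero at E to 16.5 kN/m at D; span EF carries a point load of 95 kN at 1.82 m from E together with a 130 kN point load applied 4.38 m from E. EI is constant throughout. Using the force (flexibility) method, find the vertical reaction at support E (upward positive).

Insert a hinge at E; M_E is the redundant, and each span becomes simply supported.
Rotations at E on the released spans (each span's end-slope, ×1/EI):
  span DE: point load 101.4 at a = 1.05: Pab(L + a)/(6LEI) = 89.43/EI
  span DE: triangular load, peak 16.5: 7w₀L³/(360EI) = 46.43/EI
  span EF: point load 95 at a = 1.82: Pab(L + b)/(6LEI) = 276.5/EI
  span EF: point load 130 at a = 4.38: Pab(L + b)/(6LEI) = 388/EI
  relative rotation θ_0 = (135.9 + 664.4)/EI = 800.3/EI
A unit hogging moment at E produces rotation L₁/(3EI) + L₂/(3EI) = 4.183/EI.
Slope continuity at E: θ_0 = M_E·4.183/EI, so M_E = 800.3/4.183 = 191.3 kN·m (hogging).
Span DE, ΣM about D with M_E applied at E: R_E^{DE}·5.25 = 182.3 + 191.3, so R_E^{DE} = 71.16 kN and R_D = 144.7 − 71.16 = 73.56 kN.
Span EF, ΣM about F: R_E^{EF}·7.3 = 900.2 + 191.3, so R_E^{EF} = 149.5 kN and R_F = 225 − 149.5 = 75.48 kN.
R_E = 71.16 + 149.5 = 220.7 kN.

R_E = 220.7 kN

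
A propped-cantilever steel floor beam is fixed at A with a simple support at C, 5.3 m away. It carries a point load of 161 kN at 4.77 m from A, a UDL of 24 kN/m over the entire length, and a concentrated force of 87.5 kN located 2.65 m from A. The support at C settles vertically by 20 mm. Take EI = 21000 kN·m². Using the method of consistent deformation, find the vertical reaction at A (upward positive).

Remove the prop at C; the released (primary) structure is a cantilever built in at A.
Deflection at C on the released cantilever, summing each load's contribution:
  point load 161 at a = 4.77: Pa²(3L − a)/(6EI) = 6795/EI
  UDL 24: wL⁴/(8EI) = 2367/EI
  point load 87.5 at a = 2.65: Pa²(3L − a)/(6EI) = 1357/EI
  δ_0 = 10519/EI
Tip deflection under a unit load at C: L³/(3EI) = 49.63/EI.
With EI = 21000 kN·m²: δ_0 = 0.50092 m and δ_{CC} = 0.002363 m/kN.
Compatibility — the beam at C must follow the support down by 0.02 m: δ_0 − R_C·δ_{CC} = 0.02, so R_C = (0.50092 − 0.02)/0.002363 = 203.5 kN.
Vertical equilibrium: R_A = ΣP − R_C = 375.7 − 203.5 = 172.2 kN.

R_A = 172.2 kN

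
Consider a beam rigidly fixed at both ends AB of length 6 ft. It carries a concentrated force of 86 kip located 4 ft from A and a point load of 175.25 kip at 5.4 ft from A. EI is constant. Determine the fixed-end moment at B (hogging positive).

Release both end moments; the primary structure is a simply-supported span AB with redundants M_A and M_B.
On the primary (simply-supported) span, the end slopes from the loading are:
  at A: point load 86 at a = 4: Pab(L + b)/(6LEI) = 152.9/EI
  at B: point load 86 at a = 4: Pab(L + a)/(6LEI) = 191.1/EI
  at A: point load 175.25 at a = 5.4: Pab(L + b)/(6LEI) = 104.1/EI
  at B: point load 175.25 at a = 5.4: Pab(L + a)/(6LEI) = 179.8/EI
  θ_A0 = 257/EI,  θ_B0 = 370.9/EI
Flexibility coefficients: a unit moment at one end gives L/(3EI) there and L/(6EI) at the far end, so f₁₁ = f₂₂ = 2/EI and f₁₂ = f₂₁ = 1/EI.
Compatibility — zero rotation at each built-in end:
  2 M_A + 1 M_B = 257
  1 M_A + 2 M_B = 370.9
Solving the pair gives M_A = 47.69 kip·ft and M_B = 161.6 kip·ft (hogging).

M_B = 161.6 kip·ft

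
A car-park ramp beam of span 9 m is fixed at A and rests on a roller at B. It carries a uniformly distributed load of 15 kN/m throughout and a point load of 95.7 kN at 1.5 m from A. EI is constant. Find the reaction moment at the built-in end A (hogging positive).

Remove the prop at B; the released (primary) structure is a cantilever built in at A.
Downward deflection at the released point B due to the loads:
  UDL 15: wL⁴/(8EI) = 12302/EI
  point load 95.7 at a = 1.5: Pa²(3L − a)/(6EI) = 915.1/EI
  δ_0 = 13217/EI
Flexibility coefficient — unit upward force at B: δ_{BB} = L³/(3EI) = 243/EI.
The prop prevents deflection at B: R_B = δ_0/δ_{BB} = 13217/243 = 54.39 kN.
Moment equilibrium about A: M_A = Σ(load moments about A) − R_B·L = 751 − 54.39×9 = 261.5 kN·m.

M_A = 261.5 kN·m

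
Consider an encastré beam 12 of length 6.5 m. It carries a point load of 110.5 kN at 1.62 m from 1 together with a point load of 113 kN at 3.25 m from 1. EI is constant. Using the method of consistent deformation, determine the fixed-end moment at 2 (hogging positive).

Take the two fixed-end moments M_1, M_2 as redundants; the released structure is the simple span 12.
Simple-span end rotations at 1 and 2 under the given loads:
  at 1: point load 110.5 at a = 1.62: Pab(L + b)/(6LEI) = 254.9/EI
  at 2: point load 110.5 at a = 1.62: Pab(L + a)/(6LEI) = 181.9/EI
  at 1: point load 113 at a = 3.25: Pab(L + b)/(6LEI) = 298.4/EI
  at 2: point load 113 at a = 3.25: Pab(L + a)/(6LEI) = 298.4/EI
  θ_10 = 553.3/EI,  θ_20 = 480.3/EI
Flexibility coefficients: a unit moment at one end gives L/(3EI) there and L/(6EI) at the far end, so f₁₁ = f₂₂ = 2.167/EI and f₁₂ = f₂₁ = 1.083/EI.
Compatibility — zero rotation at each built-in end:
  2.167 M_1 + 1.083 M_2 = 553.3
  1.083 M_1 + 2.167 M_2 = 480.3
Solving the pair gives M_1 = 192.7 kN·m and M_2 = 125.3 kN·m (hogging).

M_2 = 125.3 kN·m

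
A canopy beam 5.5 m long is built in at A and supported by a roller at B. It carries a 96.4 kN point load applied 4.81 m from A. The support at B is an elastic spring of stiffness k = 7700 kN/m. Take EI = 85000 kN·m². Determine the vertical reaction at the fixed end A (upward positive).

Choose R_B as the redundant. The primary structure is the cantilever fixed at A.
Primary-structure tip deflection at B by superposition:
  point load 96.4 at a = 4.81: Pa²(3L − a)/(6EI) = 4345/EI
Tip deflection under a unit load at B: L³/(3EI) = 55.46/EI.
With EI = 85000 kN·m²: δ_0 = 0.051122 m and δ_{BB} = 0.000652 m/kN.
Compatibility — the spring shortens by R_B/k under the reaction it provides: δ_0 − R_B·δ_{BB} = R_B/k. With 1/k = 0.00013 m/kN, R_B = δ_0 / (δ_{BB} + 1/k) = 0.051122 / (0.000652 + 0.00013) = 65.35 kN.
Vertical equilibrium: R_A = ΣP − R_B = 96.4 − 65.35 = 31.05 kN.

R_A = 31.05 kN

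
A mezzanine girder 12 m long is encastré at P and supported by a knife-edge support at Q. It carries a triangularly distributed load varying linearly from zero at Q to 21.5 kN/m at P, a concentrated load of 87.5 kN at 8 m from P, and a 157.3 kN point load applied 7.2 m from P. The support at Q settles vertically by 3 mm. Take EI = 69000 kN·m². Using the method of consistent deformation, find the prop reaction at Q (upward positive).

Remove the prop at Q; the released (primary) structure is a cantilever built in at P.
Deflection at Q on the released cantilever, summing each load's contribution:
  triangular load, peak 21.5 at the fixed end: w₀L⁴/(30EI) = 14861/EI
  point load 87.5 at a = 8: Pa²(3L − a)/(6EI) = 26133/EI
  point load 157.3 at a = 7.2: Pa²(3L − a)/(6EI) = 39141/EI
  δ_0 = 80135/EI
Flexibility coefficient — unit upward force at Q: δ_{QQ} = L³/(3EI) = 576/EI.
With EI = 69000 kN·m²: δ_0 = 1.1614 m and δ_{QQ} = 0.008348 m/kN.
Compatibility — the beam at Q must follow the support down by 0.003 m: δ_0 − R_Q·δ_{QQ} = 0.003, so R_Q = (1.1614 − 0.003)/0.008348 = 138.8 kN.

R_Q = 138.8 kN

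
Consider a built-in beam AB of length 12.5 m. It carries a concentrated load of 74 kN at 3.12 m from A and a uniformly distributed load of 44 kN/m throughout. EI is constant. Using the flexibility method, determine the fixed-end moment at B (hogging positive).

M_B = 616.2 kN·m

Release both end moments; the primary structure is a simply-supported span AB with redundants M_A and M_B.
End rotations of the released simple span under the applied load (×1/EI):
  at A: point load 74 at a = 3.12: Pab(L + b)/(6LEI) = 631.8/EI
  at B: point load 74 at a = 3.12: Pab(L + a)/(6LEI) = 451/EI
  at A: UDL 44: wL³/(24EI) = 3581/EI
  at B: UDL 44: wL³/(24EI) = 3581/EI
  θ_A0 = 4213/EI,  θ_B0 = 4032/EI
Flexibility coefficients: a unit moment at one end gives L/(3EI) there and L/(6EI) at the far end, so f₁₁ = f₂₂ = 4.167/EI and f₁₂ = f₂₁ = 2.083/EI.
Compatibility — zero rotation at each built-in end:
  4.167 M_A + 2.083 M_B = 4213
  2.083 M_A + 4.167 M_B = 4032
Solving the pair gives M_A = 702.9 kN·m and M_B = 616.2 kN·m (hogging).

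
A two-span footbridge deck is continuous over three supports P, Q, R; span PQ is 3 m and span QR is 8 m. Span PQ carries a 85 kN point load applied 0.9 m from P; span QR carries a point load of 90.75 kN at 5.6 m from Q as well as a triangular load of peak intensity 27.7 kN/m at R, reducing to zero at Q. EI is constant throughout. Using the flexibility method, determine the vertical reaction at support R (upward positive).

Release continuity at Q by inserting a hinge; the redundant is the internal moment M_Q. The primary structure is two simply-supported spans PQ and QR.
Rotations at Q on the released spans (each span's end-slope, ×1/EI):
  span PQ: point load 85 at a = 0.9: Pab(L + a)/(6LEI) = 34.81/EI
  span QR: point load 90.75 at a = 5.6: Pab(L + b)/(6LEI) = 264.3/EI
  span QR: triangular load, peak 27.7: 7w₀L³/(360EI) = 275.8/EI
  relative rotation θ_0 = (34.81 + 540)/EI = 574.8/EI
A unit hogging moment at Q produces rotation L₁/(3EI) + L₂/(3EI) = 3.667/EI.
Compatibility: M_Q·(L₁+L₂)/(3EI) = θ_0, giving M_Q = 156.8 kN·m (hogging).
Span QR, ΣM about R: R_Q^{QR}·8 = 513.3 + 156.8, so R_Q^{QR} = 83.76 kN and R_R = 201.6 − 83.76 = 117.8 kN.

R_R = 117.8 kN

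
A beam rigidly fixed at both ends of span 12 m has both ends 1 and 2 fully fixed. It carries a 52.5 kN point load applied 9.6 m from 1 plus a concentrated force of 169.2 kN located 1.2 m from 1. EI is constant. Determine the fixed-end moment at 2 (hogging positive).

Release both end moments; the primary structure is a simply-supported span 12 with redundants M_1 and M_2.
Simple-span end rotations at 1 and 2 under the given loads:
  at 1: point load 52.5 at a = 9.6: Pab(L + b)/(6LEI) = 241.9/EI
  at 2: point load 52.5 at a = 9.6: Pab(L + a)/(6LEI) = 362.9/EI
  at 1: point load 169.2 at a = 1.2: Pab(L + b)/(6LEI) = 694.4/EI
  at 2: point load 169.2 at a = 1.2: Pab(L + a)/(6LEI) = 402/EI
  θ_10 = 936.3/EI,  θ_20 = 764.9/EI
Flexibility coefficients: a unit moment at one end gives L/(3EI) there and L/(6EI) at the far end, so f₁₁ = f₂₂ = 4/EI and f₁₂ = f₂₁ = 2/EI.
Compatibility — zero rotation at each built-in end:
  4 M_1 + 2 M_2 = 936.3
  2 M_1 + 4 M_2 = 764.9
Solving the pair gives M_1 = 184.6 kN·m and M_2 = 98.91 kN·m (hogging).

M_2 = 98.91 kN·m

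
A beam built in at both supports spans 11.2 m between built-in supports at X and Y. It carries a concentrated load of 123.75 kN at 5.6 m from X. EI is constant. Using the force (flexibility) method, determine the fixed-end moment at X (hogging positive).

Take the two fixed-end moments M_X, M_Y as redundants; the released structure is the simple span XY.
End rotations of the released simple span under the applied load (×1/EI):
  at X: point load 123.75 at a = 5.6: Pab(L + b)/(6LEI) = 970.2/EI
  at Y: point load 123.75 at a = 5.6: Pab(L + a)/(6LEI) = 970.2/EI
  θ_X0 = 970.2/EI,  θ_Y0 = 970.2/EI
Flexibility coefficients: a unit moment at one end gives L/(3EI) there and L/(6EI) at the far end, so f₁₁ = f₂₂ = 3.733/EI and f₁₂ = f₂₁ = 1.867/EI.
Compatibility — zero rotation at each built-in end:
  3.733 M_X + 1.867 M_Y = 970.2
  1.867 M_X + 3.733 M_Y = 970.2
Solving the pair gives M_X = 173.2 kN·m and M_Y = 173.2 kN·m (hogging).

M_X = 173.2 kN·m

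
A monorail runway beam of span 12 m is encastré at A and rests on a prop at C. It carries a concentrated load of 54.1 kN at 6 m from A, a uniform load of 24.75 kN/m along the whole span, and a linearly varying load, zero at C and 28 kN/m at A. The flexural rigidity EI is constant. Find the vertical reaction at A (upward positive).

R_A = 357.2 kN

Release the roller at C. Primary structure: cantilever fixed at A.
Free-end deflection of the primary structure under the applied loading (downward +):
  point load 54.1 at a = 6: Pa²(3L − a)/(6EI) = 9738/EI
  UDL 24.75: wL⁴/(8EI) = 64152/EI
  triangular load, peak 28 at the fixed end: w₀L⁴/(30EI) = 19354/EI
  δ_0 = 93244/EI
Tip deflection under a unit load at C: L³/(3EI) = 576/EI.
The prop prevents deflection at C: R_C = δ_0/δ_{CC} = 93244/576 = 161.9 kN.
Vertical equilibrium: R_A = ΣP − R_C = 519.1 − 161.9 = 357.2 kN.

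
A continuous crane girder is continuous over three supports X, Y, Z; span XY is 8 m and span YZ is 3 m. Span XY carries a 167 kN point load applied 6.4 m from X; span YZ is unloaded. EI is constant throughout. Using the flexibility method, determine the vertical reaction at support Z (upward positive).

R_Z = -46.64 kN

Release continuity at Y by inserting a hinge; the redundant is the internal moment M_Y. The primary structure is two simply-supported spans XY and YZ.
Discontinuity in slope at Y on the released structure — sum the simple-span end rotations:
  span XY: point load 167 at a = 6.4: Pab(L + a)/(6LEI) = 513/EI
  relative rotation θ_0 = (513 + 0)/EI = 513/EI
A unit hogging moment at Y produces rotation L₁/(3EI) + L₂/(3EI) = 3.667/EI.
Slope continuity at Y: θ_0 = M_Y·3.667/EI, so M_Y = 513/3.667 = 139.9 kN·m (hogging).
Span YZ, ΣM about Z: R_Y^{YZ}·3 = 0 + 139.9, so R_Y^{YZ} = 46.64 kN and R_Z = 0 − 46.64 = -46.64 kN.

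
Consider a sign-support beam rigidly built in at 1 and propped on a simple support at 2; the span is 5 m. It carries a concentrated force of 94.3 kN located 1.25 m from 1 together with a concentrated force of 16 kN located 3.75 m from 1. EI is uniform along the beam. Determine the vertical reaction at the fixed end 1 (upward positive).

Choose R_2 as the redundant. The primary structure is the cantilever fixed at 1.
Primary-structure tip deflection at 2 by superposition:
  point load 94.3 at a = 1.25: Pa²(3L − a)/(6EI) = 337.7/EI
  point load 16 at a = 3.75: Pa²(3L − a)/(6EI) = 421.9/EI
  δ_0 = 759.5/EI
Tip deflection under a unit load at 2: L³/(3EI) = 41.67/EI.
The prop prevents deflection at 2: R_2 = δ_0/δ_{22} = 759.5/41.67 = 18.23 kN.
Vertical equilibrium: R_1 = ΣP − R_2 = 110.3 − 18.23 = 92.07 kN.

R_1 = 92.07 kN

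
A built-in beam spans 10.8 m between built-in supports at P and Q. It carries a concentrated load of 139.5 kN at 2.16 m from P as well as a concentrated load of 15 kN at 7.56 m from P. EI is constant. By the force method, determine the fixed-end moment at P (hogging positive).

Take the two fixed-end moments M_P, M_Q as redundants; the released structure is the simple span PQ.
End rotations of the released simple span under the applied load (×1/EI):
  at P: point load 139.5 at a = 2.16: Pab(L + b)/(6LEI) = 781/EI
  at Q: point load 139.5 at a = 2.16: Pab(L + a)/(6LEI) = 520.7/EI
  at P: point load 15 at a = 7.56: Pab(L + b)/(6LEI) = 79.61/EI
  at Q: point load 15 at a = 7.56: Pab(L + a)/(6LEI) = 104.1/EI
  θ_P0 = 860.6/EI,  θ_Q0 = 624.8/EI
Flexibility coefficients: a unit moment at one end gives L/(3EI) there and L/(6EI) at the far end, so f₁₁ = f₂₂ = 3.6/EI and f₁₂ = f₂₁ = 1.8/EI.
Compatibility — zero rotation at each built-in end:
  3.6 M_P + 1.8 M_Q = 860.6
  1.8 M_P + 3.6 M_Q = 624.8
Solving the pair gives M_P = 203.1 kN·m and M_Q = 72.03 kN·m (hogging).

M_P = 203.1 kN·m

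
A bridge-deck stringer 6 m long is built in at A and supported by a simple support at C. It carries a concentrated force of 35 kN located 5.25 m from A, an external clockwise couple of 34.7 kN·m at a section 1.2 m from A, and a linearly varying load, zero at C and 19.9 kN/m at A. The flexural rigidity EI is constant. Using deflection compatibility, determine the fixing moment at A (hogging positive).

Remove the prop at C; the released (primary) structure is a cantilever built in at A.
Free-end deflection of the primary structure under the applied loading (downward +):
  point load 35 at a = 5.25: Pa²(3L − a)/(6EI) = 2050/EI
  clockwise couple 34.7 at a = 1.2: M₀a(2L − a)/(2EI) = 224.9/EI
  triangular load, peak 19.9 at the fixed end: w₀L⁴/(30EI) = 859.7/EI
  δ_0 = 3134/EI
Tip deflection under a unit load at C: L³/(3EI) = 72/EI.
Compatibility at C: δ_0 − R_C·δ_{CC} = 0, so R_C = 3134/72 = 43.53 kN.
Moment equilibrium about A: M_A = Σ(load moments about A) − R_C·L = 337.9 − 43.53×6 = 76.64 kN·m.

M_A = 76.64 kN·m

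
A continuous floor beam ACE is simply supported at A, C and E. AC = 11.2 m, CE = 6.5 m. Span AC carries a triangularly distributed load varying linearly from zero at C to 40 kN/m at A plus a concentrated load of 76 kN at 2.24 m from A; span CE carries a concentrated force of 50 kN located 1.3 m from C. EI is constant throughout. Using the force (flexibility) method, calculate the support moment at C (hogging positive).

Release continuity at C by inserting a hinge; the redundant is the internal moment M_C. The primary structure is two simply-supported spans AC and CE.
Rotations at C on the released spans (each span's end-slope, ×1/EI):
  span AC: triangular load, peak 40: 7w₀L³/(360EI) = 1093/EI
  span AC: point load 76 at a = 2.24: Pab(L + a)/(6LEI) = 305.1/EI
  span CE: point load 50 at a = 1.3: Pab(L + b)/(6LEI) = 101.4/EI
  relative rotation θ_0 = (1398 + 101.4)/EI = 1499/EI
A unit hogging moment at C produces rotation L₁/(3EI) + L₂/(3EI) = 5.9/EI.
Compatibility: M_C·(L₁+L₂)/(3EI) = θ_0, giving M_C = 254.1 kN·m (hogging).

M_C = 254.1 kN·m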